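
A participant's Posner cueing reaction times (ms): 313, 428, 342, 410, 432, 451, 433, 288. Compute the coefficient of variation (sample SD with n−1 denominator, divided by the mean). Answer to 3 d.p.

n = 8, Σ = 3097, M = 387.1250
Σ(x−M)² = 27748.875; s = √(27748.875/7) = 62.9613
CV = 62.9613 / 387.1250 = 0.16264

0.163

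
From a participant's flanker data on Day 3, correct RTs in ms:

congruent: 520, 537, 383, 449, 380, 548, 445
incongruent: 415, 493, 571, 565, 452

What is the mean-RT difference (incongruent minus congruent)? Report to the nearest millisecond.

33 ms

M(congruent) = 3262/7 = 466.000
M(incongruent) = 2496/5 = 499.200
Difference = 499.200 − 466.000 = 33.200 ms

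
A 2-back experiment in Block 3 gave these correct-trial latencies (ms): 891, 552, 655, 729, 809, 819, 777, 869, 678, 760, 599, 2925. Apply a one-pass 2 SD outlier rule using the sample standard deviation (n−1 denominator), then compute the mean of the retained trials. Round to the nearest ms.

740 ms

n = 12, ΣRT = 11063, M = 921.917
Σ(x−M)² = 4495728.92; s = √(4495728.92/11) = 639.299
Cutoffs: 921.917 ± 2·639.299 → [-356.7, 2200.5]
Outside: 2925 → excluded.
Retained (n=11): Σ = 8138, mean = 8138/11 = 739.818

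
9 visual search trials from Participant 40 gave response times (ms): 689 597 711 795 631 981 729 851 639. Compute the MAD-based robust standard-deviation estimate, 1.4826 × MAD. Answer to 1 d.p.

Sorted: 597, 631, 639, 689, 711, 729, 795, 851, 981 → median = 711
|x − 711| sorted: 0, 18, 22, 72, 80, 84, 114, 140, 270 → MAD = 80
Robust SD ≈ 1.4826 × 80 = 118.608

118.6 ms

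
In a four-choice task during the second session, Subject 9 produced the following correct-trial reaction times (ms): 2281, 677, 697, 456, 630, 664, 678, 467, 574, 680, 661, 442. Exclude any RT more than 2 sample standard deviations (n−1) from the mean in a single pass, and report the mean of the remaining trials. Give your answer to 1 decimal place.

n = 12, ΣRT = 8907, M = 742.250
Σ(x−M)² = 2683544.25; s = √(2683544.25/11) = 493.922
Cutoffs: 742.250 ± 2·493.922 → [-245.6, 1730.1]
Outside: 2281 → excluded.
Retained (n=11): Σ = 6626, mean = 6626/11 = 602.364

602.4 ms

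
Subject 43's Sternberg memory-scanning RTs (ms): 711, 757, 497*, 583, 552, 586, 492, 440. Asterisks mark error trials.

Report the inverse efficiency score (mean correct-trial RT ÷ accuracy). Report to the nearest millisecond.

Correct trials (n=7): 711, 757, 583, 552, 586, 492, 440
Mean correct RT = 4121/7 = 588.7143 ms
Proportion correct = 7/8
IES = 588.7143 / (7/8) = 672.816 ms

673 ms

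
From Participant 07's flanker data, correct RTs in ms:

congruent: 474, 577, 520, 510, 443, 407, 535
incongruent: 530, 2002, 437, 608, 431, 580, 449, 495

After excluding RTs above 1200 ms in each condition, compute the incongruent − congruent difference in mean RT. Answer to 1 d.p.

9.1 ms

incongruent: exclude 2002
M(congruent) = 3466/7 = 495.143
M(incongruent) = 3530/7 = 504.286
Difference = 504.286 − 495.143 = 9.143 ms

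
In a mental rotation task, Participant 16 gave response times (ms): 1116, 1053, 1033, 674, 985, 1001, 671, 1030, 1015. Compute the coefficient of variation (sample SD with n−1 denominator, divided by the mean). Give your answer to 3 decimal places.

n = 9, Σ = 8578, M = 953.1111
Σ(x−M)² = 213434.889; s = √(213434.889/8) = 163.3382
CV = 163.3382 / 953.1111 = 0.17137

0.171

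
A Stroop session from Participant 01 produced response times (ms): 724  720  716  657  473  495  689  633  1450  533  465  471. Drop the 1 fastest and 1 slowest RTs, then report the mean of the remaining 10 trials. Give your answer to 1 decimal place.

611.1 ms

Sorted: 465, 471, 473, 495, 533, 633, 657, 689, 716, 720, 724, 1450
Drop lowest 1 (465) and highest 1 (1450)
Remaining (n=10): Σ = 6111, mean = 6111/10 = 611.100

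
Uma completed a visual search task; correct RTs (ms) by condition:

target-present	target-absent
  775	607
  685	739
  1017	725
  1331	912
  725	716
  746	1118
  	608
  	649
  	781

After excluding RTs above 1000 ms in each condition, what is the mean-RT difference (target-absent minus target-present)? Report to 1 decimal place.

target-present: exclude 1017, 1331
target-absent: exclude 1118
M(target-present) = 2931/4 = 732.750
M(target-absent) = 5737/8 = 717.125
Difference = 717.125 − 732.750 = -15.625 ms

-15.6 ms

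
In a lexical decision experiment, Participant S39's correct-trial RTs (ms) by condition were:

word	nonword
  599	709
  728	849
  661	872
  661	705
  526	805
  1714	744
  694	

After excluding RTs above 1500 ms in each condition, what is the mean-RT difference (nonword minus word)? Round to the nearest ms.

136 ms

word: exclude 1714
M(word) = 3869/6 = 644.833
M(nonword) = 4684/6 = 780.667
Difference = 780.667 − 644.833 = 135.833 ms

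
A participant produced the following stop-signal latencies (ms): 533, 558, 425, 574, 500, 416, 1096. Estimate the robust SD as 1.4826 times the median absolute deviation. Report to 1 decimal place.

60.8 ms

Sorted: 416, 425, 500, 533, 558, 574, 1096 → median = 533
|x − 533| sorted: 0, 25, 33, 41, 108, 117, 563 → MAD = 41
Robust SD ≈ 1.4826 × 41 = 60.787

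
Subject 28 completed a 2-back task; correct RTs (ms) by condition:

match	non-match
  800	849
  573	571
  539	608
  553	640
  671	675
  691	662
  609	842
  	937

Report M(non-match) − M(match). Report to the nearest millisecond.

M(match) = 4436/7 = 633.714
M(non-match) = 5784/8 = 723.000
Difference = 723.000 − 633.714 = 89.286 ms

89 ms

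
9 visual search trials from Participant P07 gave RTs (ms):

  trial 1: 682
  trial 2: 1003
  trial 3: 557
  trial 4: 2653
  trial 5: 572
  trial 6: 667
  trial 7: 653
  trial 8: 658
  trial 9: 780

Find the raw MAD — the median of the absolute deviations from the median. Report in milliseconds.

Sorted: 557, 572, 653, 658, 667, 682, 780, 1003, 2653 → median = 667
|x − 667|: 15, 336, 110, 1986, 95, 0, 14, 9, 113
Sorted deviations: 0, 9, 14, 15, 95, 110, 113, 336, 1986 → MAD = 95

95 ms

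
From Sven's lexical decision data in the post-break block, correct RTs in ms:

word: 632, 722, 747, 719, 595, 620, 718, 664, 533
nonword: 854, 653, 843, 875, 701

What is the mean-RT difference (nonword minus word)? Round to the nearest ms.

124 ms

M(word) = 5950/9 = 661.111
M(nonword) = 3926/5 = 785.200
Difference = 785.200 − 661.111 = 124.089 ms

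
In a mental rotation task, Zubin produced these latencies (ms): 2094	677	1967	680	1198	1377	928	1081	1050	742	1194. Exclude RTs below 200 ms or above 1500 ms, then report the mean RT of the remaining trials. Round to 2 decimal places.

991.89 ms

Excluded: 1967, 2094
Retained (n=9): Σ = 8927
Mean = 8927/9 = 991.8889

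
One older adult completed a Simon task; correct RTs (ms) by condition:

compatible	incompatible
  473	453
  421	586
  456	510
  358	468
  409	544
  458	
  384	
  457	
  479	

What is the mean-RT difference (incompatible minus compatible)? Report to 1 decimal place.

M(compatible) = 3895/9 = 432.778
M(incompatible) = 2561/5 = 512.200
Difference = 512.200 − 432.778 = 79.422 ms

79.4 ms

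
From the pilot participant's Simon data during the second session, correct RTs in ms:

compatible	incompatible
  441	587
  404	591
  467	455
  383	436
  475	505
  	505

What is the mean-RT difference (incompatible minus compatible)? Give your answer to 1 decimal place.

79.2 ms

M(compatible) = 2170/5 = 434.000
M(incompatible) = 3079/6 = 513.167
Difference = 513.167 − 434.000 = 79.167 ms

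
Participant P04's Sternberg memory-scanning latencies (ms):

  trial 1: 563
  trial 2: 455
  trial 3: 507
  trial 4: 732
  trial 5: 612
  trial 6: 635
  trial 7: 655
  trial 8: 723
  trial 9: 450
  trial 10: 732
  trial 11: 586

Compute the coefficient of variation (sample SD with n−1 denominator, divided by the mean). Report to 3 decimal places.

n = 11, Σ = 6650, M = 604.5455
Σ(x−M)² = 107882.727; s = √(107882.727/10) = 103.8666
CV = 103.8666 / 604.5455 = 0.17181

0.172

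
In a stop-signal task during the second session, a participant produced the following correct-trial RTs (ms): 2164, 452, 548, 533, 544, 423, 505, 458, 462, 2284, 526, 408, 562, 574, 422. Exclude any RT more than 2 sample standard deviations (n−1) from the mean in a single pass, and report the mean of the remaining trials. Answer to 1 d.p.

n = 15, ΣRT = 10865, M = 724.333
Σ(x−M)² = 5238009.33; s = √(5238009.33/14) = 611.673
Cutoffs: 724.333 ± 2·611.673 → [-499.0, 1947.7]
Outside: 2164, 2284 → excluded.
Retained (n=13): Σ = 6417, mean = 6417/13 = 493.615

493.6 ms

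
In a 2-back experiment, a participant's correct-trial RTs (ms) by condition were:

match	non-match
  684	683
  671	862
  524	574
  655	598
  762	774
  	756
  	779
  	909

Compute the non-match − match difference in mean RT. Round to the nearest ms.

83 ms

M(match) = 3296/5 = 659.200
M(non-match) = 5935/8 = 741.875
Difference = 741.875 − 659.200 = 82.675 ms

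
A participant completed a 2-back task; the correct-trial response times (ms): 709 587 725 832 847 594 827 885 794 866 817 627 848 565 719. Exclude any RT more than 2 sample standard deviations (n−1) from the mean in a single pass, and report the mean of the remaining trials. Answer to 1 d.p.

749.5 ms

n = 15, ΣRT = 11242, M = 749.467
Σ(x−M)² = 173293.73; s = √(173293.73/14) = 111.257
Cutoffs: 749.467 ± 2·111.257 → [527.0, 972.0]
No RTs fall outside the cutoffs; all 15 retained. Mean = 11242/15 = 749.467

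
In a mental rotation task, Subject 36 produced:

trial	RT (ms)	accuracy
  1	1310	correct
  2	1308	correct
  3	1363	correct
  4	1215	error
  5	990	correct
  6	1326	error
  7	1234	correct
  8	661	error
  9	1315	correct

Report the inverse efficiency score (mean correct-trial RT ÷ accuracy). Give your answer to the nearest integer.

Correct trials (n=6): 1310, 1308, 1363, 990, 1234, 1315
Mean correct RT = 7520/6 = 1253.3333 ms
Proportion correct = 6/9
IES = 1253.3333 / (6/9) = 1880.000 ms

1880 ms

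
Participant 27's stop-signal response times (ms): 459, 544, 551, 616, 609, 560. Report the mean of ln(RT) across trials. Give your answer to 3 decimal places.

ln(RT): 6.1291, 6.2989, 6.3117, 6.4232, 6.4118, 6.3279
Σ ln(RT) = 37.9027
Mean = 37.9027/6 = 6.31712

6.317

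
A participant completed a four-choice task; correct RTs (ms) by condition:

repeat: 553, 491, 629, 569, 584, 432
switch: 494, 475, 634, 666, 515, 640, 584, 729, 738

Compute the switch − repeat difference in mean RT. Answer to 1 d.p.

M(repeat) = 3258/6 = 543.000
M(switch) = 5475/9 = 608.333
Difference = 608.333 − 543.000 = 65.333 ms

65.3 ms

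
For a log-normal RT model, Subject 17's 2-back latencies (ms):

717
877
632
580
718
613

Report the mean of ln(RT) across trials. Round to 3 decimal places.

6.526

ln(RT): 6.5751, 6.7765, 6.4489, 6.3630, 6.5765, 6.4184
Σ ln(RT) = 39.1583
Mean = 39.1583/6 = 6.52639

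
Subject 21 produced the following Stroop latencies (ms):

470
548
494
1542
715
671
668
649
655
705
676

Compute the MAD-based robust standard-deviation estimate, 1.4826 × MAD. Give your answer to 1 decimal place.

Sorted: 470, 494, 548, 649, 655, 668, 671, 676, 705, 715, 1542 → median = 668
|x − 668| sorted: 0, 3, 8, 13, 19, 37, 47, 120, 174, 198, 874 → MAD = 37
Robust SD ≈ 1.4826 × 37 = 54.856

54.9 ms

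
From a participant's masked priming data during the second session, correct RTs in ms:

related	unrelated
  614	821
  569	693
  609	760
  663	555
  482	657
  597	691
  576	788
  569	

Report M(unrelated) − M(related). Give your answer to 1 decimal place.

M(related) = 4679/8 = 584.875
M(unrelated) = 4965/7 = 709.286
Difference = 709.286 − 584.875 = 124.411 ms

124.4 ms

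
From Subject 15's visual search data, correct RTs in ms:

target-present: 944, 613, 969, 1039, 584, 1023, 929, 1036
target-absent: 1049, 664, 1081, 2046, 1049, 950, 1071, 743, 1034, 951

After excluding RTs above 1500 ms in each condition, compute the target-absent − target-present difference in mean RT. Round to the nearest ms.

63 ms

target-absent: exclude 2046
M(target-present) = 7137/8 = 892.125
M(target-absent) = 8592/9 = 954.667
Difference = 954.667 − 892.125 = 62.542 ms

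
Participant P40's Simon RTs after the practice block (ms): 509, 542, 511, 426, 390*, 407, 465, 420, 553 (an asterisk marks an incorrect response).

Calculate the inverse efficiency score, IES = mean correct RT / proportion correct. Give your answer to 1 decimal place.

539.0 ms

Correct trials (n=8): 509, 542, 511, 426, 407, 465, 420, 553
Mean correct RT = 3833/8 = 479.1250 ms
Proportion correct = 8/9
IES = 479.1250 / (8/9) = 539.016 ms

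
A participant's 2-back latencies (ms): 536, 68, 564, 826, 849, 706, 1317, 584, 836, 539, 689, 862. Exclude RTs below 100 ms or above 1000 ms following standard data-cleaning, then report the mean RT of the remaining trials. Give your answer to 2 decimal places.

699.10 ms

Excluded: 68, 1317
Retained (n=10): Σ = 6991
Mean = 6991/10 = 699.1000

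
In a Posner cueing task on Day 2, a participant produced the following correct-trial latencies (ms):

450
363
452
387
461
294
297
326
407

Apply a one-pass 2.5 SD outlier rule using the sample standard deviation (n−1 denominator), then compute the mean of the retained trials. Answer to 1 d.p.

n = 9, ΣRT = 3437, M = 381.889
Σ(x−M)² = 34880.89; s = √(34880.89/8) = 66.031
Cutoffs: 381.889 ± 2.5·66.031 → [216.8, 547.0]
No RTs fall outside the cutoffs; all 9 retained. Mean = 3437/9 = 381.889

381.9 ms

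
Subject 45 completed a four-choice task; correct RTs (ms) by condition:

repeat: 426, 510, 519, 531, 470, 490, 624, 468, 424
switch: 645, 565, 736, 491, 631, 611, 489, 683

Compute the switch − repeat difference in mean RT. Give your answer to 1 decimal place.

M(repeat) = 4462/9 = 495.778
M(switch) = 4851/8 = 606.375
Difference = 606.375 − 495.778 = 110.597 ms

110.6 ms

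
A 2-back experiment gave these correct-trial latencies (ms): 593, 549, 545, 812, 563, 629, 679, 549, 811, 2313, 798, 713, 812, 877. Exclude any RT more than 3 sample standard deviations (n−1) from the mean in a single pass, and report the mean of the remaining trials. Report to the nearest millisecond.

687 ms

n = 14, ΣRT = 11243, M = 803.071
Σ(x−M)² = 2636874.93; s = √(2636874.93/13) = 450.374
Cutoffs: 803.071 ± 3·450.374 → [-548.0, 2154.2]
Outside: 2313 → excluded.
Retained (n=13): Σ = 8930, mean = 8930/13 = 686.923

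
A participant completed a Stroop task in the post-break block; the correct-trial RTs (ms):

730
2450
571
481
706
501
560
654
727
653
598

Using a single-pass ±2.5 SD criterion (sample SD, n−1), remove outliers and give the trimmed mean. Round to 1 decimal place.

618.1 ms

n = 11, ΣRT = 8631, M = 784.636
Σ(x−M)² = 3123900.55; s = √(3123900.55/10) = 558.919
Cutoffs: 784.636 ± 2.5·558.919 → [-612.7, 2181.9]
Outside: 2450 → excluded.
Retained (n=10): Σ = 6181, mean = 6181/10 = 618.100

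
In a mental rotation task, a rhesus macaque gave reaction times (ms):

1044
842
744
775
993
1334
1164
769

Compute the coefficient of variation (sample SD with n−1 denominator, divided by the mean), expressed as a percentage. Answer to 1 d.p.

22.3%

n = 8, Σ = 7665, M = 958.1250
Σ(x−M)² = 320894.875; s = √(320894.875/7) = 214.1077
CV = 214.1077 / 958.1250 = 0.22347 = 22.347%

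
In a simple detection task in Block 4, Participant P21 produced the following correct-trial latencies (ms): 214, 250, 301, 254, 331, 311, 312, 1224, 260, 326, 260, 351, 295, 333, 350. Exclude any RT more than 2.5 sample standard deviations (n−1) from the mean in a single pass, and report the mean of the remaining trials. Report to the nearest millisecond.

296 ms

n = 15, ΣRT = 5372, M = 358.133
Σ(x−M)² = 826413.73; s = √(826413.73/14) = 242.960
Cutoffs: 358.133 ± 2.5·242.960 → [-249.3, 965.5]
Outside: 1224 → excluded.
Retained (n=14): Σ = 4148, mean = 4148/14 = 296.286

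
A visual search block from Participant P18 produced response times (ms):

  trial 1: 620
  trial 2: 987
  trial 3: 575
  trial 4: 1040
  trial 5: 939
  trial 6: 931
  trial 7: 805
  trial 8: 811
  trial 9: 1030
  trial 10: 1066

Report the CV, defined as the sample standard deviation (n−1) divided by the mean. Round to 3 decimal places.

0.197

n = 10, Σ = 8804, M = 880.4000
Σ(x−M)² = 271236.400; s = √(271236.400/9) = 173.6012
CV = 173.6012 / 880.4000 = 0.19718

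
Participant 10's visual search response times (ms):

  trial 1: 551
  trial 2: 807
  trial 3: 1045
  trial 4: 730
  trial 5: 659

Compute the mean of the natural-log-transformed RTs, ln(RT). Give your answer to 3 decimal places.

ln(RT): 6.3117, 6.6933, 6.9518, 6.5930, 6.4907
Σ ln(RT) = 33.0406
Mean = 33.0406/5 = 6.60812

6.608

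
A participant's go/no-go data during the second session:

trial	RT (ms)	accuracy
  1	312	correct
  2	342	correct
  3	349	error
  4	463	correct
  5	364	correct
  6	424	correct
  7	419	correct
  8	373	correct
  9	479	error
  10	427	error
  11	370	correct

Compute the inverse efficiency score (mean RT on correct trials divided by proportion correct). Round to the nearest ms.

Correct trials (n=8): 312, 342, 463, 364, 424, 419, 373, 370
Mean correct RT = 3067/8 = 383.3750 ms
Proportion correct = 8/11
IES = 383.3750 / (8/11) = 527.141 ms

527 ms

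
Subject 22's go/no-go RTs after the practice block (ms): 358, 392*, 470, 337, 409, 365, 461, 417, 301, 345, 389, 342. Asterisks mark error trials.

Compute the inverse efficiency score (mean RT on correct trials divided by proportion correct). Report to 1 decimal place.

Correct trials (n=11): 358, 470, 337, 409, 365, 461, 417, 301, 345, 389, 342
Mean correct RT = 4194/11 = 381.2727 ms
Proportion correct = 11/12
IES = 381.2727 / (11/12) = 415.934 ms

415.9 ms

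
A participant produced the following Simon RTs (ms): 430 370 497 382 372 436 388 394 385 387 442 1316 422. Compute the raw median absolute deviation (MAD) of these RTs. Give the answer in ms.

24 ms

Sorted: 370, 372, 382, 385, 387, 388, 394, 422, 430, 436, 442, 497, 1316 → median = 394
|x − 394|: 36, 24, 103, 12, 22, 42, 6, 0, 9, 7, 48, 922, 28
Sorted deviations: 0, 6, 7, 9, 12, 22, 24, 28, 36, 42, 48, 103, 922 → MAD = 24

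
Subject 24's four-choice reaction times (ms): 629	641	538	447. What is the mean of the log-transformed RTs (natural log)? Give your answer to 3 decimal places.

6.324

ln(RT): 6.4441, 6.4630, 6.2879, 6.1026
Σ ln(RT) = 25.2976
Mean = 25.2976/4 = 6.32439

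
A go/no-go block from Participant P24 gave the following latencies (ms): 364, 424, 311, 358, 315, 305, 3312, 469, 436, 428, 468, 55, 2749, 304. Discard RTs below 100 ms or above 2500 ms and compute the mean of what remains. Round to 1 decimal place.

380.2 ms

Excluded: 55, 2749, 3312
Retained (n=11): Σ = 4182
Mean = 4182/11 = 380.1818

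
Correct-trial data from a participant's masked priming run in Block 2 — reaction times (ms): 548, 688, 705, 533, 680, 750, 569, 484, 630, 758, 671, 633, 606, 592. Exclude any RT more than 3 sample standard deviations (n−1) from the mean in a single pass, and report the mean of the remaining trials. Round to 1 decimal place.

631.9 ms

n = 14, ΣRT = 8847, M = 631.929
Σ(x−M)² = 87100.93; s = √(87100.93/13) = 81.854
Cutoffs: 631.929 ± 3·81.854 → [386.4, 877.5]
No RTs fall outside the cutoffs; all 14 retained. Mean = 8847/14 = 631.929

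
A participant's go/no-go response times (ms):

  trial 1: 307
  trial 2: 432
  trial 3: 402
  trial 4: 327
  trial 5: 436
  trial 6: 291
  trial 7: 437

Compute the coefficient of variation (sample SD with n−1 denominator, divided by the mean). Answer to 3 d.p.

n = 7, Σ = 2632, M = 376.0000
Σ(x−M)² = 25520.000; s = √(25520.000/6) = 65.2176
CV = 65.2176 / 376.0000 = 0.17345

0.173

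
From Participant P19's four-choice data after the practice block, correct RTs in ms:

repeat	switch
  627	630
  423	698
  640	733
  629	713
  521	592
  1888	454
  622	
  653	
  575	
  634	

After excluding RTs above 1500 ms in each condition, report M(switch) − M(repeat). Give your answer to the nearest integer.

45 ms

repeat: exclude 1888
M(repeat) = 5324/9 = 591.556
M(switch) = 3820/6 = 636.667
Difference = 636.667 − 591.556 = 45.111 ms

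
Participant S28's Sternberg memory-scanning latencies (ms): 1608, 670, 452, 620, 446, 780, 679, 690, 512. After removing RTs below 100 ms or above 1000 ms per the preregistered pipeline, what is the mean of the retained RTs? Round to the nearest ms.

Excluded: 1608
Retained (n=8): Σ = 4849
Mean = 4849/8 = 606.1250

606 ms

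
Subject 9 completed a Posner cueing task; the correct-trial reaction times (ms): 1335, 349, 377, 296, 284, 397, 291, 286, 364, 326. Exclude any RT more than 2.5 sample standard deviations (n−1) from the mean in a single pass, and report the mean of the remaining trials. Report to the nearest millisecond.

330 ms

n = 10, ΣRT = 4305, M = 430.500
Σ(x−M)² = 923982.50; s = √(923982.50/9) = 320.413
Cutoffs: 430.500 ± 2.5·320.413 → [-370.5, 1231.5]
Outside: 1335 → excluded.
Retained (n=9): Σ = 2970, mean = 2970/9 = 330.000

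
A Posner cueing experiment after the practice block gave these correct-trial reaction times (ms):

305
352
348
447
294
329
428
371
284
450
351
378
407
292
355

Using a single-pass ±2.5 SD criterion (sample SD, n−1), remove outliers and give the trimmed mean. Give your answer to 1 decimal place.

359.4 ms

n = 15, ΣRT = 5391, M = 359.400
Σ(x−M)² = 41997.60; s = √(41997.60/14) = 54.771
Cutoffs: 359.400 ± 2.5·54.771 → [222.5, 496.3]
No RTs fall outside the cutoffs; all 15 retained. Mean = 5391/15 = 359.400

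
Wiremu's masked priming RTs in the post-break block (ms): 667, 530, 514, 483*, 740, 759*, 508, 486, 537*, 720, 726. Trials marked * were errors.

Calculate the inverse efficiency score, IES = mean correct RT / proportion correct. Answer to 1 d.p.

Correct trials (n=8): 667, 530, 514, 740, 508, 486, 720, 726
Mean correct RT = 4891/8 = 611.3750 ms
Proportion correct = 8/11
IES = 611.3750 / (8/11) = 840.641 ms

840.6 ms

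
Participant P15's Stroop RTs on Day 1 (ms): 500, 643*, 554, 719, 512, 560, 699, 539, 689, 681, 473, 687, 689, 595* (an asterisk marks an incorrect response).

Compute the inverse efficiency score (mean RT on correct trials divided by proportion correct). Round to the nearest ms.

710 ms

Correct trials (n=12): 500, 554, 719, 512, 560, 699, 539, 689, 681, 473, 687, 689
Mean correct RT = 7302/12 = 608.5000 ms
Proportion correct = 12/14
IES = 608.5000 / (12/14) = 709.917 ms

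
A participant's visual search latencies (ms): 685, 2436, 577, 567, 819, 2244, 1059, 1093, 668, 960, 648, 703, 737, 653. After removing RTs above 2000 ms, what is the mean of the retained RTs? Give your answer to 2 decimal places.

764.08 ms

Excluded: 2244, 2436
Retained (n=12): Σ = 9169
Mean = 9169/12 = 764.0833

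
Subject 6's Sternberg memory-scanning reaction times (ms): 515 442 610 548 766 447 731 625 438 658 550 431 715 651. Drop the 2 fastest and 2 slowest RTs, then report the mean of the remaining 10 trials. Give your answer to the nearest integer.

576 ms

Sorted: 431, 438, 442, 447, 515, 548, 550, 610, 625, 651, 658, 715, 731, 766
Drop lowest 2 (431, 438) and highest 2 (731, 766)
Remaining (n=10): Σ = 5761, mean = 5761/10 = 576.100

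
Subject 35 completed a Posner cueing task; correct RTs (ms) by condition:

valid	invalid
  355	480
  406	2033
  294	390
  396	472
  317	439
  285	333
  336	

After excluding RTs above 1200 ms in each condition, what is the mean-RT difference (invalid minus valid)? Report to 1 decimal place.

81.5 ms

invalid: exclude 2033
M(valid) = 2389/7 = 341.286
M(invalid) = 2114/5 = 422.800
Difference = 422.800 − 341.286 = 81.514 ms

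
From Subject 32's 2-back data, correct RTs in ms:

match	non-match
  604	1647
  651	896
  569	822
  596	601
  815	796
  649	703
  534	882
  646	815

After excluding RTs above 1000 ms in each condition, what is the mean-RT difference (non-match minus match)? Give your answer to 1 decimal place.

154.9 ms

non-match: exclude 1647
M(match) = 5064/8 = 633.000
M(non-match) = 5515/7 = 787.857
Difference = 787.857 − 633.000 = 154.857 ms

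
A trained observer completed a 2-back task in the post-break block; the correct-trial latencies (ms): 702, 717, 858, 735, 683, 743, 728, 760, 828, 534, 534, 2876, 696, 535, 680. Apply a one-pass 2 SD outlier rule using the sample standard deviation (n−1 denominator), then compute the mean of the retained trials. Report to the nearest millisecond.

695 ms

n = 15, ΣRT = 12609, M = 840.600
Σ(x−M)² = 4570591.60; s = √(4570591.60/14) = 571.376
Cutoffs: 840.600 ± 2·571.376 → [-302.2, 1983.4]
Outside: 2876 → excluded.
Retained (n=14): Σ = 9733, mean = 9733/14 = 695.214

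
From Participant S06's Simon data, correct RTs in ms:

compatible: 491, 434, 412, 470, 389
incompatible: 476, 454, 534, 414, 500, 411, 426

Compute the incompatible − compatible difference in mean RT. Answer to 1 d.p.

M(compatible) = 2196/5 = 439.200
M(incompatible) = 3215/7 = 459.286
Difference = 459.286 − 439.200 = 20.086 ms

20.1 ms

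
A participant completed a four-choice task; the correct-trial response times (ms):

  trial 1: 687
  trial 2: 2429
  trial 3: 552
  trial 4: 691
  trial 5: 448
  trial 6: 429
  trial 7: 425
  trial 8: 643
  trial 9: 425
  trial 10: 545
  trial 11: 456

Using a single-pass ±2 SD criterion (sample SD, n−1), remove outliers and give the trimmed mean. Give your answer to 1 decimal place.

n = 11, ΣRT = 7730, M = 702.727
Σ(x−M)² = 3386518.18; s = √(3386518.18/10) = 581.938
Cutoffs: 702.727 ± 2·581.938 → [-461.1, 1866.6]
Outside: 2429 → excluded.
Retained (n=10): Σ = 5301, mean = 5301/10 = 530.100

530.1 ms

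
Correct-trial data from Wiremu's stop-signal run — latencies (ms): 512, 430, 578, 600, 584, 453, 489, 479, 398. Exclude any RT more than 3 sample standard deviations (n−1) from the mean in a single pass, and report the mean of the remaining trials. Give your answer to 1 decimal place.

n = 9, ΣRT = 4523, M = 502.556
Σ(x−M)² = 41300.22; s = √(41300.22/8) = 71.851
Cutoffs: 502.556 ± 3·71.851 → [287.0, 718.1]
No RTs fall outside the cutoffs; all 9 retained. Mean = 4523/9 = 502.556

502.6 ms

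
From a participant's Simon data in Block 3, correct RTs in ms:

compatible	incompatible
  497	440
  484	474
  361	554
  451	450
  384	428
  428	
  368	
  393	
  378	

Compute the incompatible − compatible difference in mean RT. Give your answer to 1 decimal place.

53.2 ms

M(compatible) = 3744/9 = 416.000
M(incompatible) = 2346/5 = 469.200
Difference = 469.200 − 416.000 = 53.200 ms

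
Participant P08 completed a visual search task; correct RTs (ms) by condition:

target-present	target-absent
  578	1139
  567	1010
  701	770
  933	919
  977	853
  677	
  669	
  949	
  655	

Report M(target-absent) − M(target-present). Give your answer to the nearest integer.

193 ms

M(target-present) = 6706/9 = 745.111
M(target-absent) = 4691/5 = 938.200
Difference = 938.200 − 745.111 = 193.089 ms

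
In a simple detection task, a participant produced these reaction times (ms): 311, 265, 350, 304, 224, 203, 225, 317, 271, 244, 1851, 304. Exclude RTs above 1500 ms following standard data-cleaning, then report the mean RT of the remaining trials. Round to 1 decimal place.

274.4 ms

Excluded: 1851
Retained (n=11): Σ = 3018
Mean = 3018/11 = 274.3636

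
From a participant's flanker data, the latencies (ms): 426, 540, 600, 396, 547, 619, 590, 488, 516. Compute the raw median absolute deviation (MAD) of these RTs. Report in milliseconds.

52 ms

Sorted: 396, 426, 488, 516, 540, 547, 590, 600, 619 → median = 540
|x − 540|: 114, 0, 60, 144, 7, 79, 50, 52, 24
Sorted deviations: 0, 7, 24, 50, 52, 60, 79, 114, 144 → MAD = 52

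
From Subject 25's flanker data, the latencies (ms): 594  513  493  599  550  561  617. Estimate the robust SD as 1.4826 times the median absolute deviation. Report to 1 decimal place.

Sorted: 493, 513, 550, 561, 594, 599, 617 → median = 561
|x − 561| sorted: 0, 11, 33, 38, 48, 56, 68 → MAD = 38
Robust SD ≈ 1.4826 × 38 = 56.339

56.3 ms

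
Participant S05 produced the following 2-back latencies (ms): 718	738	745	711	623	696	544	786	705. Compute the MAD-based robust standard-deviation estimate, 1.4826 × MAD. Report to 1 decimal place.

40.0 ms

Sorted: 544, 623, 696, 705, 711, 718, 738, 745, 786 → median = 711
|x − 711| sorted: 0, 6, 7, 15, 27, 34, 75, 88, 167 → MAD = 27
Robust SD ≈ 1.4826 × 27 = 40.030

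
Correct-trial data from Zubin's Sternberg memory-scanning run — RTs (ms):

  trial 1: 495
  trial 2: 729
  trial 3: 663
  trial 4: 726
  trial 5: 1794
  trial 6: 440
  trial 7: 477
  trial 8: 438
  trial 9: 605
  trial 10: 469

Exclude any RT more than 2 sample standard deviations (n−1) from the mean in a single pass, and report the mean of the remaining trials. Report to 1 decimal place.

n = 10, ΣRT = 6836, M = 683.600
Σ(x−M)² = 1487416.40; s = √(1487416.40/9) = 406.532
Cutoffs: 683.600 ± 2·406.532 → [-129.5, 1496.7]
Outside: 1794 → excluded.
Retained (n=9): Σ = 5042, mean = 5042/9 = 560.222

560.2 ms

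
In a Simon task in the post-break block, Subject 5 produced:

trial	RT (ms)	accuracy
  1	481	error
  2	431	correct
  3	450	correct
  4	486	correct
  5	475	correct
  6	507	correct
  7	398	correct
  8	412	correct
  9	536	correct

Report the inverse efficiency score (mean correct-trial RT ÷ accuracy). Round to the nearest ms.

520 ms

Correct trials (n=8): 431, 450, 486, 475, 507, 398, 412, 536
Mean correct RT = 3695/8 = 461.8750 ms
Proportion correct = 8/9
IES = 461.8750 / (8/9) = 519.609 ms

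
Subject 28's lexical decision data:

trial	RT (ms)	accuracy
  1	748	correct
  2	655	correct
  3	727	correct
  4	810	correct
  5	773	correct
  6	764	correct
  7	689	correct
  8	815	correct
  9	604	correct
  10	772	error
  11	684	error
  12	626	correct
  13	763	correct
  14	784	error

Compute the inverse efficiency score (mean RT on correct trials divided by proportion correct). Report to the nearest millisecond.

Correct trials (n=11): 748, 655, 727, 810, 773, 764, 689, 815, 604, 626, 763
Mean correct RT = 7974/11 = 724.9091 ms
Proportion correct = 11/14
IES = 724.9091 / (11/14) = 922.612 ms

923 ms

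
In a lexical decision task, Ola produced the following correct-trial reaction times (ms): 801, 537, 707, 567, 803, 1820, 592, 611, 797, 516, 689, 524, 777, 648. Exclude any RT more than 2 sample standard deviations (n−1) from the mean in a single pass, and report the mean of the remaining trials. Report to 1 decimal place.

n = 14, ΣRT = 10389, M = 742.071
Σ(x−M)² = 1397316.93; s = √(1397316.93/13) = 327.850
Cutoffs: 742.071 ± 2·327.850 → [86.4, 1397.8]
Outside: 1820 → excluded.
Retained (n=13): Σ = 8569, mean = 8569/13 = 659.154

659.2 ms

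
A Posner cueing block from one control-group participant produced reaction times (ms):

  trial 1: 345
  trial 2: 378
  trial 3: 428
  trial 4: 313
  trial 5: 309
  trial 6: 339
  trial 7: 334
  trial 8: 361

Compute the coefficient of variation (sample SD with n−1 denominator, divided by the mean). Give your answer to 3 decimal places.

n = 8, Σ = 2807, M = 350.8750
Σ(x−M)² = 10434.875; s = √(10434.875/7) = 38.6095
CV = 38.6095 / 350.8750 = 0.11004

0.110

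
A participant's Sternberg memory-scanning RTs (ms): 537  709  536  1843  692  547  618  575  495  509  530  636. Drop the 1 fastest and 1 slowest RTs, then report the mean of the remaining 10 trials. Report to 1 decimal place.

588.9 ms

Sorted: 495, 509, 530, 536, 537, 547, 575, 618, 636, 692, 709, 1843
Drop lowest 1 (495) and highest 1 (1843)
Remaining (n=10): Σ = 5889, mean = 5889/10 = 588.900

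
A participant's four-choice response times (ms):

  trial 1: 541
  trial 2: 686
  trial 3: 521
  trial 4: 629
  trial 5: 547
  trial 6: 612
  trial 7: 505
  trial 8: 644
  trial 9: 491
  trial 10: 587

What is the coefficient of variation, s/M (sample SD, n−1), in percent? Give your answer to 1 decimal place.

11.3%

n = 10, Σ = 5763, M = 576.3000
Σ(x−M)² = 38306.100; s = √(38306.100/9) = 65.2398
CV = 65.2398 / 576.3000 = 0.11320 = 11.320%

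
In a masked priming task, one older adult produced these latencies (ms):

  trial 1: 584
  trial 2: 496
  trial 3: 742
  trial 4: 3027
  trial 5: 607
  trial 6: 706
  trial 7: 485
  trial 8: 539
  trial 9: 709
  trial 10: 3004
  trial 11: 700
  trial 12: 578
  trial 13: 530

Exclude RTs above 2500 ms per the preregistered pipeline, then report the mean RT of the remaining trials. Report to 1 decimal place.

606.9 ms

Excluded: 3004, 3027
Retained (n=11): Σ = 6676
Mean = 6676/11 = 606.9091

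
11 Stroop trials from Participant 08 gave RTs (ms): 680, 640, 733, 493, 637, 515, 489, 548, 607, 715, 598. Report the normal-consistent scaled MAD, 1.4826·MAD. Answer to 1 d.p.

108.2 ms

Sorted: 489, 493, 515, 548, 598, 607, 637, 640, 680, 715, 733 → median = 607
|x − 607| sorted: 0, 9, 30, 33, 59, 73, 92, 108, 114, 118, 126 → MAD = 73
Robust SD ≈ 1.4826 × 73 = 108.230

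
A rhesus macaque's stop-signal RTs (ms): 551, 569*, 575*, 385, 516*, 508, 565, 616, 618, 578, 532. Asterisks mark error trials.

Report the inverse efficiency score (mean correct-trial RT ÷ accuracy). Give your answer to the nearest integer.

Correct trials (n=8): 551, 385, 508, 565, 616, 618, 578, 532
Mean correct RT = 4353/8 = 544.1250 ms
Proportion correct = 8/11
IES = 544.1250 / (8/11) = 748.172 ms

748 ms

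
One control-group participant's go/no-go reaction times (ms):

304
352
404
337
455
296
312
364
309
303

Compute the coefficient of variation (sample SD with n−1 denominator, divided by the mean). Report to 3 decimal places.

0.151

n = 10, Σ = 3436, M = 343.6000
Σ(x−M)² = 24266.400; s = √(24266.400/9) = 51.9256
CV = 51.9256 / 343.6000 = 0.15112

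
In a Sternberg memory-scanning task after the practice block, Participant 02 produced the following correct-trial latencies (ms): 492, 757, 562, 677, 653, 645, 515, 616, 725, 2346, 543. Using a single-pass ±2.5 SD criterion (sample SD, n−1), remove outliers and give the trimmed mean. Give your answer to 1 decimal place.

618.5 ms

n = 11, ΣRT = 8531, M = 775.545
Σ(x−M)² = 2784412.73; s = √(2784412.73/10) = 527.675
Cutoffs: 775.545 ± 2.5·527.675 → [-543.6, 2094.7]
Outside: 2346 → excluded.
Retained (n=10): Σ = 6185, mean = 6185/10 = 618.500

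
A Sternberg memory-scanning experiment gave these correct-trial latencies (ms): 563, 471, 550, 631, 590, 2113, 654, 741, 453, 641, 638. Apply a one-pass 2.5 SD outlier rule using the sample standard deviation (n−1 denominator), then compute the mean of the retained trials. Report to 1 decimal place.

593.2 ms

n = 11, ΣRT = 8045, M = 731.364
Σ(x−M)² = 2168450.55; s = √(2168450.55/10) = 465.666
Cutoffs: 731.364 ± 2.5·465.666 → [-432.8, 1895.5]
Outside: 2113 → excluded.
Retained (n=10): Σ = 5932, mean = 5932/10 = 593.200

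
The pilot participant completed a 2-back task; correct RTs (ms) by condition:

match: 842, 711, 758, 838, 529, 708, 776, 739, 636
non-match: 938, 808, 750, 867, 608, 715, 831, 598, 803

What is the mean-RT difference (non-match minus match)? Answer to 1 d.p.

42.3 ms

M(match) = 6537/9 = 726.333
M(non-match) = 6918/9 = 768.667
Difference = 768.667 − 726.333 = 42.333 ms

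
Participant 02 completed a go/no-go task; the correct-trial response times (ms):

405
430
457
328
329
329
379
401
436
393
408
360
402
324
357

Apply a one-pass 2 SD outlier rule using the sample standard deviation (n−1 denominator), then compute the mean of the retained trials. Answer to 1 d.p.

n = 15, ΣRT = 5738, M = 382.533
Σ(x−M)² = 25943.73; s = √(25943.73/14) = 43.048
Cutoffs: 382.533 ± 2·43.048 → [296.4, 468.6]
No RTs fall outside the cutoffs; all 15 retained. Mean = 5738/15 = 382.533

382.5 ms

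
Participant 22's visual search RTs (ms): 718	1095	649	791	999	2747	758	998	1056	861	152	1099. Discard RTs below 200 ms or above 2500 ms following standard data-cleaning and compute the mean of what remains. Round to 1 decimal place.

Excluded: 152, 2747
Retained (n=10): Σ = 9024
Mean = 9024/10 = 902.4000

902.4 ms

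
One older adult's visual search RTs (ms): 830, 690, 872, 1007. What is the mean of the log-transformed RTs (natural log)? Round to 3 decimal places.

ln(RT): 6.7214, 6.5367, 6.7708, 6.9147
Σ ln(RT) = 26.9436
Mean = 26.9436/4 = 6.73591

6.736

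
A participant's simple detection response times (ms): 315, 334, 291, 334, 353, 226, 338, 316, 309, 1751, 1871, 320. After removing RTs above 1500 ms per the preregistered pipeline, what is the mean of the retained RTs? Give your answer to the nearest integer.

Excluded: 1751, 1871
Retained (n=10): Σ = 3136
Mean = 3136/10 = 313.6000

314 ms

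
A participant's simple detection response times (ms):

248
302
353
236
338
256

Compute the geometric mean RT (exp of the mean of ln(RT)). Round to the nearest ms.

285 ms

ln(RT): 5.5134, 5.7104, 5.8665, 5.4638, 5.8230, 5.5452
Mean ln(RT) = 33.9224/6 = 5.65373
Geometric mean = exp(5.65373) = 285.35 ms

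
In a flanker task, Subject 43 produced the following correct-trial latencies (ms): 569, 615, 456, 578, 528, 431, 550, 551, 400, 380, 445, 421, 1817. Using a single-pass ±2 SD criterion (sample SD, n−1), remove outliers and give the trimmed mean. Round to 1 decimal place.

493.7 ms

n = 13, ΣRT = 7741, M = 595.462
Σ(x−M)² = 1686339.23; s = √(1686339.23/12) = 374.871
Cutoffs: 595.462 ± 2·374.871 → [-154.3, 1345.2]
Outside: 1817 → excluded.
Retained (n=12): Σ = 5924, mean = 5924/12 = 493.667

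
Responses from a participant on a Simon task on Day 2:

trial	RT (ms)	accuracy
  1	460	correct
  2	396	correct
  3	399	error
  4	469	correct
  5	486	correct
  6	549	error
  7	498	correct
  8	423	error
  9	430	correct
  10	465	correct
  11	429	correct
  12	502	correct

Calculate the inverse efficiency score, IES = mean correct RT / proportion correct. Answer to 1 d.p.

612.6 ms

Correct trials (n=9): 460, 396, 469, 486, 498, 430, 465, 429, 502
Mean correct RT = 4135/9 = 459.4444 ms
Proportion correct = 9/12
IES = 459.4444 / (9/12) = 612.593 ms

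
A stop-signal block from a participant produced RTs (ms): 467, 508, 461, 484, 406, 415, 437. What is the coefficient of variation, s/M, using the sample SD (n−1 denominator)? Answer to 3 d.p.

n = 7, Σ = 3178, M = 454.0000
Σ(x−M)² = 8148.000; s = √(8148.000/6) = 36.8511
CV = 36.8511 / 454.0000 = 0.08117

0.081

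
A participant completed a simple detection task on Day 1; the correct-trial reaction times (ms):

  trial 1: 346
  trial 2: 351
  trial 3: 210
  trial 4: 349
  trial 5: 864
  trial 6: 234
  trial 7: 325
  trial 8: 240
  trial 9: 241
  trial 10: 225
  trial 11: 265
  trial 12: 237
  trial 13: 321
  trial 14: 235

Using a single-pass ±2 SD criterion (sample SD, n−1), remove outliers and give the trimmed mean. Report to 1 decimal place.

275.3 ms

n = 14, ΣRT = 4443, M = 317.357
Σ(x−M)² = 356643.21; s = √(356643.21/13) = 165.632
Cutoffs: 317.357 ± 2·165.632 → [-13.9, 648.6]
Outside: 864 → excluded.
Retained (n=13): Σ = 3579, mean = 3579/13 = 275.308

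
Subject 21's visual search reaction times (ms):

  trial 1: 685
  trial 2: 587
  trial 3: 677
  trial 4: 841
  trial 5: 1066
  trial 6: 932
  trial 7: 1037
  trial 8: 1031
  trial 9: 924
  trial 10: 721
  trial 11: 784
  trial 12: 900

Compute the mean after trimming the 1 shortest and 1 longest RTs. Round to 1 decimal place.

Sorted: 587, 677, 685, 721, 784, 841, 900, 924, 932, 1031, 1037, 1066
Drop lowest 1 (587) and highest 1 (1066)
Remaining (n=10): Σ = 8532, mean = 8532/10 = 853.200

853.2 ms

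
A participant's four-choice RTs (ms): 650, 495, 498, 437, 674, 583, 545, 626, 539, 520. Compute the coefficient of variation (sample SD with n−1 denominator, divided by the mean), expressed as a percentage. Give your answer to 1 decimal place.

n = 10, Σ = 5567, M = 556.7000
Σ(x−M)² = 51336.100; s = √(51336.100/9) = 75.5249
CV = 75.5249 / 556.7000 = 0.13567 = 13.567%

13.6%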